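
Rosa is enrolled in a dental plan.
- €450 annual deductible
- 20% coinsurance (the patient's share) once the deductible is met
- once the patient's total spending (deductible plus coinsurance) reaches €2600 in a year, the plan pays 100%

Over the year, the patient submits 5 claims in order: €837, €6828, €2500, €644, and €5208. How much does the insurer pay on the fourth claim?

#1 (€837): €450 finishes the deductible; €387 goes to coinsurance; coinsurance €387 × 20% = €77.40. Patient owes €527.40 (running OOP €527.40). Insurer: €837 − €527.40 = €309.60.
#2 (€6828): deductible already satisfied, so patient's share is 20% × €6828 = €1365.60. Patient owes €1365.60 (running OOP €1893). Insurer: €6828 − €1365.60 = €5462.40.
#3 (€2500): deductible already satisfied, so patient's share is 20% × €2500 = €500. Cost to patient: €500. OOP to date €2393. Plan pays €2500 − €500 = €2000.
#4 (€644): deductible already satisfied, so patient's share is 20% × €644 = €128.80. Patient owes €128.80 (running OOP €2521.80). Plan pays €644 − €128.80 = €515.20.

€515.20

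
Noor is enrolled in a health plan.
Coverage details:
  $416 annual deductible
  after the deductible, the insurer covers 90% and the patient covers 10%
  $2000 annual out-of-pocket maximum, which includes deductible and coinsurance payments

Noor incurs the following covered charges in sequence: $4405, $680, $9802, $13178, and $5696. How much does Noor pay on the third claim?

$980.20

Bill 1, $4405: $416 finishes the deductible; $3989 goes to coinsurance; patient's 10% is $398.90. Patient pays $814.90; OOP now $814.90.
Bill 2, $680: 10% coinsurance on $680 = $68. Patient owes $68 (running OOP $882.90).
Bill 3, $9802: deductible met; 10% of $9802 = $980.20. Patient pays $980.20; OOP now $1863.10.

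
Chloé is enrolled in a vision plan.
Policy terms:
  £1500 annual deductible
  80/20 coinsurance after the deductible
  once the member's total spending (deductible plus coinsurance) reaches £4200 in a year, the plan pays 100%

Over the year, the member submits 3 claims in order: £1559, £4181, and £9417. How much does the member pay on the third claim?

£1852

Bill 1, £1559: £1500 finishes the deductible; £59 goes to coinsurance; coinsurance £59 × 20% = £11.80. Member owes £1511.80 (running OOP £1511.80).
Bill 2, £4181: 20% coinsurance on £4181 = £836.20. Member pays £836.20; OOP now £2348.
Bill 3, £9417: deductible already satisfied, so member's share is 20% × £9417 = £1883.40. Adding that to £2348 gives £4231.40, past the £4200 cap; member pays only £4200 − £2348 = £1852.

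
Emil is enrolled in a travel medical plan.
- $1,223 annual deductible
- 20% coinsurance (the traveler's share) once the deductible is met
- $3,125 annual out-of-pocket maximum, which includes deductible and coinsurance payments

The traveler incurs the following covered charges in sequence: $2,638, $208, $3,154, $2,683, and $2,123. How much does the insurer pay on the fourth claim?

Bill 1, $2,638: $1,223 to deductible, leaving $1,415; 20% of $1,415 = $283. Traveler owes $1,506 (running OOP $1,506). Plan pays $2,638 − $1,506 = $1,132.
Bill 2, $208: deductible met; 20% of $208 = $41.60. Cost to traveler: $41.60. OOP to date $1,547.60. Plan pays $208 − $41.60 = $166.40.
Bill 3, $3,154: deductible already satisfied, so traveler's share is 20% × $3,154 = $630.80. Traveler owes $630.80 (running OOP $2,178.40). Insurer: $3,154 − $630.80 = $2,523.20.
Bill 4, $2,683: deductible already satisfied, so traveler's share is 20% × $2,683 = $536.60. Traveler pays $536.60; OOP now $2,715. Insurer: $2,683 − $536.60 = $2,146.40.

$2,146.40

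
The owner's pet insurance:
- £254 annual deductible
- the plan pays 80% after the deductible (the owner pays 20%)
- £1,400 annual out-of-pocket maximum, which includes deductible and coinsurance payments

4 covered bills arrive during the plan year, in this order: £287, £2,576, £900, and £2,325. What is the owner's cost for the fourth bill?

#1 (£287): £254 finishes the deductible; £33 goes to coinsurance; owner's 20% is £6.60. Owner pays £260.60; OOP now £260.60.
#2 (£2,576): deductible met; 20% of £2,576 = £515.20. Cost to owner: £515.20. OOP to date £775.80.
#3 (£900): deductible already satisfied, so owner's share is 20% × £900 = £180. Owner owes £180 (running OOP £955.80).
#4 (£2,325): 20% coinsurance on £2,325 = £465. Adding that to £955.80 gives £1,420.80, past the £1,400 cap; owner pays only £1,400 − £955.80 = £444.20.

£444.20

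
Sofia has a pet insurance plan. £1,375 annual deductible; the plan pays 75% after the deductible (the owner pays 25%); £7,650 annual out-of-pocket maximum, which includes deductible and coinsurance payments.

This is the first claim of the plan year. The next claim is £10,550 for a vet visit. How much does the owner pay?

The full £1,375 deductible is still open; £1,375 of this bill applies to it.
After the £1,375 deductible portion, £10,550 − £1,375 = £9,175 is subject to coinsurance.
25% of £9,175 = £2,293.75 falls to the owner.
Owner responsibility before any cap: £1,375 + £2,293.75 = £3,668.75.
Cumulative spending £0 + £3,668.75 = £3,668.75 stays under the £7,650 maximum.

£3,668.75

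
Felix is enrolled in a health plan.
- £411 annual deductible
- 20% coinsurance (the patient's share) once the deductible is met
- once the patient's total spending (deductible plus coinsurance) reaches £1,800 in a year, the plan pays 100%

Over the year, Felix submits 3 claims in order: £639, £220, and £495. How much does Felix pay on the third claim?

Claim 1 — £639: £411 to deductible, leaving £228; coinsurance £228 × 20% = £45.60. Cost to patient: £456.60. OOP to date £456.60.
Claim 2 — £220: deductible already satisfied, so patient's share is 20% × £220 = £44. Patient owes £44 (running OOP £500.60).
Claim 3 — £495: deductible already satisfied, so patient's share is 20% × £495 = £99. Cost to patient: £99. OOP to date £599.60.

£99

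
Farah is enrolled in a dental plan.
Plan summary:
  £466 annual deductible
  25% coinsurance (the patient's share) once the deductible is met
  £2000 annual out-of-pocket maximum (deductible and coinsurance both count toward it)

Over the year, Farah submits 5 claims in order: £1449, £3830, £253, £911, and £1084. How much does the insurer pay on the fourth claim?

Claim 1 — £1449: £466 finishes the deductible; £983 goes to coinsurance; 25% of £983 = £245.75. Patient pays £711.75; OOP now £711.75. Plan pays £1449 − £711.75 = £737.25.
Claim 2 — £3830: deductible already satisfied, so patient's share is 25% × £3830 = £957.50. Patient pays £957.50; OOP now £1669.25. Insurer: £3830 − £957.50 = £2872.50.
Claim 3 — £253: deductible already satisfied, so patient's share is 25% × £253 = £63.25. Patient pays £63.25; OOP now £1732.50. Plan pays £253 − £63.25 = £189.75.
Claim 4 — £911: deductible already satisfied, so patient's share is 25% × £911 = £227.75. Cost to patient: £227.75. OOP to date £1960.25. Plan pays £911 − £227.75 = £683.25.

£683.25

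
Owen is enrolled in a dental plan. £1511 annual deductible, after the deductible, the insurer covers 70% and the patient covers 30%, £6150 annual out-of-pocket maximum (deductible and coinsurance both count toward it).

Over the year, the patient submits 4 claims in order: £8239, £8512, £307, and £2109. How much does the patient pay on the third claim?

£67

#1 (£8239): £1511 to deductible, leaving £6728; coinsurance £6728 × 30% = £2018.40. Patient owes £3529.40 (running OOP £3529.40).
#2 (£8512): deductible met; 30% of £8512 = £2553.60. Cost to patient: £2553.60. OOP to date £6083.
#3 (£307): deductible met; 30% of £307 = £92.10. Adding that to £6083 gives £6175.10, past the £6150 cap; patient pays only £6150 − £6083 = £67.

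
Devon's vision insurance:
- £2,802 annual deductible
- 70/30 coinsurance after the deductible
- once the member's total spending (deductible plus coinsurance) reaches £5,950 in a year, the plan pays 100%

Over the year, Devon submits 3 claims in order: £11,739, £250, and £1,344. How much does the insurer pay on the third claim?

Bill 1, £11,739: £2,802 to deductible, leaving £8,937; 30% of £8,937 = £2,681.10. Member owes £5,483.10 (running OOP £5,483.10). Plan pays £11,739 − £5,483.10 = £6,255.90.
Bill 2, £250: deductible met; 30% of £250 = £75. Member owes £75 (running OOP £5,558.10). Insurer: £250 − £75 = £175.
Bill 3, £1,344: 30% coinsurance on £1,344 = £403.20. That would push OOP to £5,961.30, over the £5,950 cap, so member pays £5,950 − £5,558.10 = £391.90. Insurer: £1,344 − £391.90 = £952.10.

£952.10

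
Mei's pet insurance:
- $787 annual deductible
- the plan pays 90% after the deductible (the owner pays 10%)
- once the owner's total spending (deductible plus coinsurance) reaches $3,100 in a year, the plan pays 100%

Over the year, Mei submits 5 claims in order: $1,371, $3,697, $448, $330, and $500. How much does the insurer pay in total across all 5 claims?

Claim 1 ($1,371): $787 to deductible, leaving $584; 10% of $584 = $58.40. Owner pays $845.40; OOP now $845.40. Insurer: $1,371 − $845.40 = $525.60.
Claim 2 ($3,697): 10% coinsurance on $3,697 = $369.70. Owner pays $369.70; OOP now $1,215.10. Insurer: $3,697 − $369.70 = $3,327.30.
Claim 3 ($448): deductible met; 10% of $448 = $44.80. Cost to owner: $44.80. OOP to date $1,259.90. Plan pays $448 − $44.80 = $403.20.
Claim 4 ($330): deductible met; 10% of $330 = $33. Owner owes $33 (running OOP $1,292.90). Plan pays $330 − $33 = $297.
Claim 5 ($500): deductible already satisfied, so owner's share is 10% × $500 = $50. Owner pays $50; OOP now $1,342.90. Insurer: $500 − $50 = $450.
Insurer total = bills − owner's total = $6,346 − $1,342.90 = $5,003.10.

$5,003.10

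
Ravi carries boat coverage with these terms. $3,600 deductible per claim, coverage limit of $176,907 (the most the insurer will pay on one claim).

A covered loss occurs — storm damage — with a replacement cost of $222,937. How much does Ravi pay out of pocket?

After the deductible, $222,937 − $3,600 = $219,337 remains.
The $176,907 per-incident cap binds; insurer pays $176,907.
Owner's share is the uncovered remainder: $222,937 − $176,907 = $46,030.

$46,030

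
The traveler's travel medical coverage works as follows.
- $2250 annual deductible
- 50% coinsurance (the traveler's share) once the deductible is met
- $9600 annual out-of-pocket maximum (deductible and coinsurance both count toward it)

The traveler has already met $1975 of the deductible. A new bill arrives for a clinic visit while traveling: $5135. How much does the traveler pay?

Deductible still to meet: $2250 − $1975 = $275.
The remaining $4860 (= $5135 − $275) moves to coinsurance.
Traveler's 50% share of $4860 is $2430.
That puts the traveler's cost at $275 + $2430 = $2705 before any cap.
Year-to-date out-of-pocket becomes $1975 + $2705 = $4680, still under the $9600 maximum, so no cap applies.

$2705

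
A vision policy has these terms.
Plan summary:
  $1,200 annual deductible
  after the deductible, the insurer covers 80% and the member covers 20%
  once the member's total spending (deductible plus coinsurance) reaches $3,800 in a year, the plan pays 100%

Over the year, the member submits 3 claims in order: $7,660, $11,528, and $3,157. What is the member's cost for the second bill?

Claim 1 — $7,660: deductible takes $1,200, $6,460 remains; 20% of $6,460 = $1,292. Member pays $2,492; OOP now $2,492.
Claim 2 — $11,528: 20% coinsurance on $11,528 = $2,305.60. OOP would hit $4,797.60 > $3,800, so the cap limits the member to $3,800 − $2,492 = $1,308.

$1,308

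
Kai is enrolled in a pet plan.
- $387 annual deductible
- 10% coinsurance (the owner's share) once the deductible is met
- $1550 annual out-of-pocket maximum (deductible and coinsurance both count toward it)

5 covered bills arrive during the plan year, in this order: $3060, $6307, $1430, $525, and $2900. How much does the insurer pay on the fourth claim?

Bill 1, $3060: $387 finishes the deductible; $2673 goes to coinsurance; 10% of $2673 = $267.30. Cost to owner: $654.30. OOP to date $654.30. Plan pays $3060 − $654.30 = $2405.70.
Bill 2, $6307: 10% coinsurance on $6307 = $630.70. Owner owes $630.70 (running OOP $1285). Insurer: $6307 − $630.70 = $5676.30.
Bill 3, $1430: 10% coinsurance on $1430 = $143. Owner pays $143; OOP now $1428. Insurer: $1430 − $143 = $1287.
Bill 4, $525: deductible already satisfied, so owner's share is 10% × $525 = $52.50. Owner owes $52.50 (running OOP $1480.50). Insurer: $525 − $52.50 = $472.50.

$472.50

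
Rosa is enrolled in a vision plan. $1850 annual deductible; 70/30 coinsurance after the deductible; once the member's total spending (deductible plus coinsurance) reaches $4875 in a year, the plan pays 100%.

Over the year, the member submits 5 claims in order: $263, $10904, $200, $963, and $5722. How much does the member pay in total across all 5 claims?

#1 ($263): fully absorbed by the deductible. Member owes $263 (running OOP $263).
#2 ($10904): $1587 to deductible, leaving $9317; member's 30% is $2795.10. Member pays $4382.10; OOP now $4645.10.
#3 ($200): deductible already satisfied, so member's share is 30% × $200 = $60. Member pays $60; OOP now $4705.10.
#4 ($963): deductible met; 30% of $963 = $288.90. That would push OOP to $4994, over the $4875 cap, so member pays $4875 − $4705.10 = $169.90.
#5 ($5722): deductible already satisfied, so member's share is 30% × $5722 = $1716.60. Adding that to $4875 gives $6591.60, past the $4875 cap; member pays only $4875 − $4875 = $0.
Total paid by the member: $263 + $4382.10 + $60 + $169.90 + $0 = $4875.

$4875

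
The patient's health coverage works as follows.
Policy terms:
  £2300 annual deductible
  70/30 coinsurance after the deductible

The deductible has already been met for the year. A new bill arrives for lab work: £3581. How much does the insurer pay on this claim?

£2506.70

With the deductible met, the entire £3581 is subject to coinsurance.
30% of £3581 = £1074.30 falls to the patient.
The plan picks up £3581 − £1074.30 = £2506.70.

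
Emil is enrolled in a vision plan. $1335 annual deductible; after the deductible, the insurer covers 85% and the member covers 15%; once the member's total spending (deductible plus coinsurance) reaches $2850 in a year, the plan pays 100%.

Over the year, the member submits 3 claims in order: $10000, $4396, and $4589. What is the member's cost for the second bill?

$215.25

#1 ($10000): $1335 to deductible, leaving $8665; 15% of $8665 = $1299.75. Cost to member: $2634.75. OOP to date $2634.75.
#2 ($4396): deductible met; 15% of $4396 = $659.40. Adding that to $2634.75 gives $3294.15, past the $2850 cap; member pays only $2850 − $2634.75 = $215.25.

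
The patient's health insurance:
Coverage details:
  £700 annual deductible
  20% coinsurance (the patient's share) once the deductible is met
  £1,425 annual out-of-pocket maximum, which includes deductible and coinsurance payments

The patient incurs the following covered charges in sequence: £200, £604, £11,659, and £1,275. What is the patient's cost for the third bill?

£704.20

Claim 1 (£200): entire amount goes to the deductible. Patient pays £200; OOP now £200.
Claim 2 (£604): £500 finishes the deductible; £104 goes to coinsurance; 20% of £104 = £20.80. Patient owes £520.80 (running OOP £720.80).
Claim 3 (£11,659): deductible already satisfied, so patient's share is 20% × £11,659 = £2,331.80. That would push OOP to £3,052.60, over the £1,425 cap, so patient pays £1,425 − £720.80 = £704.20.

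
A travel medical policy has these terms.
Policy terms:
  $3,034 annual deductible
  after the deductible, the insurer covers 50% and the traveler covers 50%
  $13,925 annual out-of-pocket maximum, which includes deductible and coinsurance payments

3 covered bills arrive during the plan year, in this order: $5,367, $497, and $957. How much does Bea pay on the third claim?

$478.50

#1 ($5,367): $3,034 to deductible, leaving $2,333; 50% of $2,333 = $1,166.50. Cost to traveler: $4,200.50. OOP to date $4,200.50.
#2 ($497): 50% coinsurance on $497 = $248.50. Traveler pays $248.50; OOP now $4,449.
#3 ($957): deductible already satisfied, so traveler's share is 50% × $957 = $478.50. Cost to traveler: $478.50. OOP to date $4,927.50.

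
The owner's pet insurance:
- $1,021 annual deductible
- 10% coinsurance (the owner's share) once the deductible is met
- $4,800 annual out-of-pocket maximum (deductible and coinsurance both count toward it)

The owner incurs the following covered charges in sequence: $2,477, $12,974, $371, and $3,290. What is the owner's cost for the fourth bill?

Claim 1 — $2,477: $1,021 to deductible, leaving $1,456; coinsurance $1,456 × 10% = $145.60. Owner owes $1,166.60 (running OOP $1,166.60).
Claim 2 — $12,974: deductible met; 10% of $12,974 = $1,297.40. Cost to owner: $1,297.40. OOP to date $2,464.
Claim 3 — $371: 10% coinsurance on $371 = $37.10. Cost to owner: $37.10. OOP to date $2,501.10.
Claim 4 — $3,290: deductible met; 10% of $3,290 = $329. Cost to owner: $329. OOP to date $2,830.10.

$329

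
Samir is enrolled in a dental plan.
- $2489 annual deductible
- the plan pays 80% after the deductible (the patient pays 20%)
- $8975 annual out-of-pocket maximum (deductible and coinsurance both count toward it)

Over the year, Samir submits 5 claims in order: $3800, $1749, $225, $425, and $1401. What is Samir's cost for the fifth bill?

$280.20

#1 ($3800): $2489 to deductible, leaving $1311; coinsurance $1311 × 20% = $262.20. Patient owes $2751.20 (running OOP $2751.20).
#2 ($1749): deductible already satisfied, so patient's share is 20% × $1749 = $349.80. Patient pays $349.80; OOP now $3101.
#3 ($225): deductible met; 20% of $225 = $45. Cost to patient: $45. OOP to date $3146.
#4 ($425): deductible already satisfied, so patient's share is 20% × $425 = $85. Patient pays $85; OOP now $3231.
#5 ($1401): 20% coinsurance on $1401 = $280.20. Patient pays $280.20; OOP now $3511.20.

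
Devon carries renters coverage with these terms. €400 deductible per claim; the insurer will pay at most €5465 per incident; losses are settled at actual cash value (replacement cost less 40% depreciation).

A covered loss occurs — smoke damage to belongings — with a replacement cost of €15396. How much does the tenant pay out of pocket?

€9931

Depreciate 40%: the covered value is €15396 × 0.6 = €9237.60.
Less the €400 deductible: €9237.60 − €400 = €8837.60.
The €5465 per-incident cap binds; insurer pays €5465.
Out of pocket: €15396 − €5465 = €9931.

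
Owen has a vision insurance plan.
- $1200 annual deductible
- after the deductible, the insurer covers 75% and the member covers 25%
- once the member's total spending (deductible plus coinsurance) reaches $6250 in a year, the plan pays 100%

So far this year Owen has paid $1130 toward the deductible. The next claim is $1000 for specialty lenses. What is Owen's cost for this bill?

Deductible still to meet: $1200 − $1130 = $70.
After the $70 deductible portion, $1000 − $70 = $930 is subject to coinsurance.
Coinsurance: $930 × 25% = $232.50.
Member responsibility before any cap: $70 + $232.50 = $302.50.
Year-to-date out-of-pocket becomes $1130 + $302.50 = $1432.50, still under the $6250 maximum, so no cap applies.

$302.50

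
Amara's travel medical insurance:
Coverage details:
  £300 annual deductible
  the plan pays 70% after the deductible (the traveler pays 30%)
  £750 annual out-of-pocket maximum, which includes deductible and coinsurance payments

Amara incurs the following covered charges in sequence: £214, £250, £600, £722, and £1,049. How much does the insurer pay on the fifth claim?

£1,044.80

Claim 1 (£214): fully absorbed by the deductible. Traveler pays £214; OOP now £214. Plan pays £214 − £214 = £0.
Claim 2 (£250): £86 to deductible, leaving £164; coinsurance £164 × 30% = £49.20. Traveler pays £135.20; OOP now £349.20. Plan pays £250 − £135.20 = £114.80.
Claim 3 (£600): 30% coinsurance on £600 = £180. Cost to traveler: £180. OOP to date £529.20. Insurer: £600 − £180 = £420.
Claim 4 (£722): 30% coinsurance on £722 = £216.60. Cost to traveler: £216.60. OOP to date £745.80. Plan pays £722 − £216.60 = £505.40.
Claim 5 (£1,049): 30% coinsurance on £1,049 = £314.70. Adding that to £745.80 gives £1,060.50, past the £750 cap; traveler pays only £750 − £745.80 = £4.20. Insurer: £1,049 − £4.20 = £1,044.80.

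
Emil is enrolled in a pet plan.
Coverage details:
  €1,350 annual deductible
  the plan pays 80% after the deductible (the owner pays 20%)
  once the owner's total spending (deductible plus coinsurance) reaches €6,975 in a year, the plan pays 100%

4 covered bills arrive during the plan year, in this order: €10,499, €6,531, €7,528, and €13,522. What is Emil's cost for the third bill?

€1,505.60

#1 (€10,499): deductible takes €1,350, €9,149 remains; 20% of €9,149 = €1,829.80. Owner owes €3,179.80 (running OOP €3,179.80).
#2 (€6,531): 20% coinsurance on €6,531 = €1,306.20. Cost to owner: €1,306.20. OOP to date €4,486.
#3 (€7,528): 20% coinsurance on €7,528 = €1,505.60. Owner owes €1,505.60 (running OOP €5,991.60).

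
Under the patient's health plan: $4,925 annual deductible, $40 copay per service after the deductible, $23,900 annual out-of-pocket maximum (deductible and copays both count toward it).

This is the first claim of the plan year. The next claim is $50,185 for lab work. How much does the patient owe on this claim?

Deductible not yet touched, so the first $4,925 of the bill goes to the deductible.
The remaining $45,260 (= $50,185 − $4,925) moves to the copay.
Copay on this service: $40.
Patient responsibility before any cap: $4,925 + $40 = $4,965.
Year-to-date out-of-pocket becomes $0 + $4,965 = $4,965, still under the $23,900 maximum, so no cap applies.

$4,965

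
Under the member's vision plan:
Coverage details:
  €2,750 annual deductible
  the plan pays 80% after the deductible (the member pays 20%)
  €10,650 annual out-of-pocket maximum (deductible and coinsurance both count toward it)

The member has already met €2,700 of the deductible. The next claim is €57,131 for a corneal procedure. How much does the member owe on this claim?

€7,950

€2,700 of the €2,750 deductible is already met, leaving €50.
The remaining €57,081 (= €57,131 − €50) moves to coinsurance.
Member's 20% share of €57,081 is €11,416.20.
So the member owes €50 + €11,416.20 = €11,466.20 before any cap.
That would bring total out-of-pocket to €14,166.20, past the €10,650 cap. The member is capped at €10,650 − €2,700 = €7,950 on this claim.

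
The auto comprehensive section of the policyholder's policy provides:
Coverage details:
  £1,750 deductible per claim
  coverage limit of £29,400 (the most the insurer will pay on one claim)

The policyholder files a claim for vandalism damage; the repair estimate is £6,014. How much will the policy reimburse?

£4,264

After the deductible, £6,014 − £1,750 = £4,264 remains.
£4,264 ≤ £29,400, so the limit doesn't bind; insurer pays £4,264.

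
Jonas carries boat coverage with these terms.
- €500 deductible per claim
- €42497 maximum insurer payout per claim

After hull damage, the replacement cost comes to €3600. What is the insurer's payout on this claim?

After the deductible, €3600 − €500 = €3100 remains.
€3100 ≤ €42497, so the limit doesn't bind; insurer pays €3100.

€3100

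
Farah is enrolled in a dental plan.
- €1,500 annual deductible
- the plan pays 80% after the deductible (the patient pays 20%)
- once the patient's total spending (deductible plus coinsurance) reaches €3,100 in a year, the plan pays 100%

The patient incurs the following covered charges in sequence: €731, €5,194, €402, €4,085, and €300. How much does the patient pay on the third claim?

Claim 1 — €731: fully absorbed by the deductible. Patient pays €731; OOP now €731.
Claim 2 — €5,194: €769 finishes the deductible; €4,425 goes to coinsurance; 20% of €4,425 = €885. Patient owes €1,654 (running OOP €2,385).
Claim 3 — €402: deductible already satisfied, so patient's share is 20% × €402 = €80.40. Cost to patient: €80.40. OOP to date €2,465.40.

€80.40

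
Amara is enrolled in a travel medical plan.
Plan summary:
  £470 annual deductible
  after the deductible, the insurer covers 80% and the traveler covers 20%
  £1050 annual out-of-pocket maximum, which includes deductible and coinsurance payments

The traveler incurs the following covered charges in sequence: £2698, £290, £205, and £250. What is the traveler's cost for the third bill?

£41

Claim 1 (£2698): £470 finishes the deductible; £2228 goes to coinsurance; traveler's 20% is £445.60. Traveler pays £915.60; OOP now £915.60.
Claim 2 (£290): deductible met; 20% of £290 = £58. Traveler owes £58 (running OOP £973.60).
Claim 3 (£205): 20% coinsurance on £205 = £41. Traveler owes £41 (running OOP £1014.60).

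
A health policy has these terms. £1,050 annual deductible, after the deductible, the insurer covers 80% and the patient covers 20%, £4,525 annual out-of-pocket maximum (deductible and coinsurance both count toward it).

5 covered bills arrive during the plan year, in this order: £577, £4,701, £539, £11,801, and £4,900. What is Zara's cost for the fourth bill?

#1 (£577): fully absorbed by the deductible. Patient owes £577 (running OOP £577).
#2 (£4,701): £473 finishes the deductible; £4,228 goes to coinsurance; patient's 20% is £845.60. Patient pays £1,318.60; OOP now £1,895.60.
#3 (£539): deductible already satisfied, so patient's share is 20% × £539 = £107.80. Cost to patient: £107.80. OOP to date £2,003.40.
#4 (£11,801): deductible already satisfied, so patient's share is 20% × £11,801 = £2,360.20. Patient owes £2,360.20 (running OOP £4,363.60).

£2,360.20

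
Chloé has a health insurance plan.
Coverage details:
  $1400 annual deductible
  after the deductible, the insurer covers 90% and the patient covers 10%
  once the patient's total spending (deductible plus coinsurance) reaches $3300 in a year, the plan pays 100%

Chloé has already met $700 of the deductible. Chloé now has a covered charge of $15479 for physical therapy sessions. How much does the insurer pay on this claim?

$13301.10

$700 of the $1400 deductible is already met, leaving $700.
After the $700 deductible portion, $15479 − $700 = $14779 is subject to coinsurance.
10% of $14779 = $1477.90 falls to the patient.
That puts the patient's cost at $700 + $1477.90 = $2177.90 before any cap.
Cumulative spending $700 + $2177.90 = $2877.90 stays under the $3300 maximum.
The insurer covers the remainder: $15479 − $2177.90 = $13301.10.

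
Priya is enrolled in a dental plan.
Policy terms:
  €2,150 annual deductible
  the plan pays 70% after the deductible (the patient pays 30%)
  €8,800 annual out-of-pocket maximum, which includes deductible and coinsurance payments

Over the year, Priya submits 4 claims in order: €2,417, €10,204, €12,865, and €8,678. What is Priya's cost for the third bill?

#1 (€2,417): deductible takes €2,150, €267 remains; patient's 30% is €80.10. Patient pays €2,230.10; OOP now €2,230.10.
#2 (€10,204): deductible met; 30% of €10,204 = €3,061.20. Patient pays €3,061.20; OOP now €5,291.30.
#3 (€12,865): deductible met; 30% of €12,865 = €3,859.50. OOP would hit €9,150.80 > €8,800, so the cap limits the patient to €8,800 − €5,291.30 = €3,508.70.

€3,508.70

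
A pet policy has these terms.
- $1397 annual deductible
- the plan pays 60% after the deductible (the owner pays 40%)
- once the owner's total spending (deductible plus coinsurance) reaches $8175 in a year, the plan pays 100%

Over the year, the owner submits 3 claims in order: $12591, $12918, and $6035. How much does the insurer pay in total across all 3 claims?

Claim 1 ($12591): deductible takes $1397, $11194 remains; 40% of $11194 = $4477.60. Cost to owner: $5874.60. OOP to date $5874.60. Insurer: $12591 − $5874.60 = $6716.40.
Claim 2 ($12918): deductible met; 40% of $12918 = $5167.20. That would push OOP to $11041.80, over the $8175 cap, so owner pays $8175 − $5874.60 = $2300.40. Insurer: $12918 − $2300.40 = $10617.60.
Claim 3 ($6035): deductible met; 40% of $6035 = $2414. That would push OOP to $10589, over the $8175 cap, so owner pays $8175 − $8175 = $0. Insurer: $6035 − $0 = $6035.
Insurer total: $6716.40 + $10617.60 + $6035 = $23369.

$23369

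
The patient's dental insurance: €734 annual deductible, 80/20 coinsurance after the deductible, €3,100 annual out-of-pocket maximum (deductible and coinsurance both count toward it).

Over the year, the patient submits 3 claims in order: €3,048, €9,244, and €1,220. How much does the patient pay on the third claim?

Bill 1, €3,048: €734 to deductible, leaving €2,314; 20% of €2,314 = €462.80. Patient owes €1,196.80 (running OOP €1,196.80).
Bill 2, €9,244: 20% coinsurance on €9,244 = €1,848.80. Cost to patient: €1,848.80. OOP to date €3,045.60.
Bill 3, €1,220: 20% coinsurance on €1,220 = €244. Adding that to €3,045.60 gives €3,289.60, past the €3,100 cap; patient pays only €3,100 − €3,045.60 = €54.40.

€54.40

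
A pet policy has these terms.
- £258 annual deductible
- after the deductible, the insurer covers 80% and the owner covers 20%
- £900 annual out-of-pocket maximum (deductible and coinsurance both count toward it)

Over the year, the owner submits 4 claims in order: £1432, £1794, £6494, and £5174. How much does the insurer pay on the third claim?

#1 (£1432): deductible takes £258, £1174 remains; 20% of £1174 = £234.80. Owner pays £492.80; OOP now £492.80. Plan pays £1432 − £492.80 = £939.20.
#2 (£1794): deductible met; 20% of £1794 = £358.80. Owner pays £358.80; OOP now £851.60. Plan pays £1794 − £358.80 = £1435.20.
#3 (£6494): deductible already satisfied, so owner's share is 20% × £6494 = £1298.80. That would push OOP to £2150.40, over the £900 cap, so owner pays £900 − £851.60 = £48.40. Plan pays £6494 − £48.40 = £6445.60.

£6445.60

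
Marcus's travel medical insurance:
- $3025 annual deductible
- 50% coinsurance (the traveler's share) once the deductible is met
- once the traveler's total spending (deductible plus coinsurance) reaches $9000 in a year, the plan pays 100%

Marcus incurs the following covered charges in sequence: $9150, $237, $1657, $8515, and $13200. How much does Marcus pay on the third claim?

Claim 1 ($9150): deductible takes $3025, $6125 remains; traveler's 50% is $3062.50. Traveler pays $6087.50; OOP now $6087.50.
Claim 2 ($237): deductible met; 50% of $237 = $118.50. Traveler pays $118.50; OOP now $6206.
Claim 3 ($1657): deductible met; 50% of $1657 = $828.50. Cost to traveler: $828.50. OOP to date $7034.50.

$828.50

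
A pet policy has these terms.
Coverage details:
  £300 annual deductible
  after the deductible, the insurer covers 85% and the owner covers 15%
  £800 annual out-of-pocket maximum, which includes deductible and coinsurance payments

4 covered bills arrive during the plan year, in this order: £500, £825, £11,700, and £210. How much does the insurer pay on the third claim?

£11,353.75

Claim 1 — £500: deductible takes £300, £200 remains; owner's 15% is £30. Owner pays £330; OOP now £330. Plan pays £500 − £330 = £170.
Claim 2 — £825: deductible met; 15% of £825 = £123.75. Cost to owner: £123.75. OOP to date £453.75. Plan pays £825 − £123.75 = £701.25.
Claim 3 — £11,700: 15% coinsurance on £11,700 = £1,755. OOP would hit £2,208.75 > £800, so the cap limits the owner to £800 − £453.75 = £346.25. Plan pays £11,700 − £346.25 = £11,353.75.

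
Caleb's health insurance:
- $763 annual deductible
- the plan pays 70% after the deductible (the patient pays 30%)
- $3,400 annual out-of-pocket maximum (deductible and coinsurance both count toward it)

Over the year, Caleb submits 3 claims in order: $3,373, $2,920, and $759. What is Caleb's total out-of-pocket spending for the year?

Claim 1 — $3,373: deductible takes $763, $2,610 remains; patient's 30% is $783. Cost to patient: $1,546. OOP to date $1,546.
Claim 2 — $2,920: 30% coinsurance on $2,920 = $876. Patient pays $876; OOP now $2,422.
Claim 3 — $759: 30% coinsurance on $759 = $227.70. Patient pays $227.70; OOP now $2,649.70.
Total paid by the patient: $1,546 + $876 + $227.70 = $2,649.70.

$2,649.70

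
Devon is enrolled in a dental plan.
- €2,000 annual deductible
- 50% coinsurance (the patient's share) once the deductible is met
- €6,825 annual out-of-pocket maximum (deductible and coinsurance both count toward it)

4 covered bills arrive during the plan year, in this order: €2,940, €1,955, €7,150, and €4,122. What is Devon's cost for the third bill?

#1 (€2,940): deductible takes €2,000, €940 remains; coinsurance €940 × 50% = €470. Patient owes €2,470 (running OOP €2,470).
#2 (€1,955): deductible met; 50% of €1,955 = €977.50. Cost to patient: €977.50. OOP to date €3,447.50.
#3 (€7,150): 50% coinsurance on €7,150 = €3,575. OOP would hit €7,022.50 > €6,825, so the cap limits the patient to €6,825 − €3,447.50 = €3,377.50.

€3,377.50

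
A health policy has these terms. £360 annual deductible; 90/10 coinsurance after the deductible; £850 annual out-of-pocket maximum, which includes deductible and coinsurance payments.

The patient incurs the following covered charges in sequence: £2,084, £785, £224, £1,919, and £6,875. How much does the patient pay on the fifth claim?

Claim 1 (£2,084): deductible takes £360, £1,724 remains; 10% of £1,724 = £172.40. Patient owes £532.40 (running OOP £532.40).
Claim 2 (£785): deductible met; 10% of £785 = £78.50. Patient owes £78.50 (running OOP £610.90).
Claim 3 (£224): 10% coinsurance on £224 = £22.40. Cost to patient: £22.40. OOP to date £633.30.
Claim 4 (£1,919): 10% coinsurance on £1,919 = £191.90. Patient owes £191.90 (running OOP £825.20).
Claim 5 (£6,875): deductible met; 10% of £6,875 = £687.50. OOP would hit £1,512.70 > £850, so the cap limits the patient to £850 − £825.20 = £24.80.

£24.80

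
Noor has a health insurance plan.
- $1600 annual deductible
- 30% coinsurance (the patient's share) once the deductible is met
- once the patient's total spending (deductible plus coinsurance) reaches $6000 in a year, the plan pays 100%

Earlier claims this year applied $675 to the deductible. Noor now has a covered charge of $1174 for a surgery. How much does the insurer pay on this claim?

$174.30

Remaining deductible: $1600 − $675 = $925.
After the $925 deductible portion, $1174 − $925 = $249 is subject to coinsurance.
Coinsurance: $249 × 30% = $74.70.
So the patient owes $925 + $74.70 = $999.70 before any cap.
Cumulative spending $675 + $999.70 = $1674.70 stays under the $6000 maximum.
The insurer covers the remainder: $1174 − $999.70 = $174.30.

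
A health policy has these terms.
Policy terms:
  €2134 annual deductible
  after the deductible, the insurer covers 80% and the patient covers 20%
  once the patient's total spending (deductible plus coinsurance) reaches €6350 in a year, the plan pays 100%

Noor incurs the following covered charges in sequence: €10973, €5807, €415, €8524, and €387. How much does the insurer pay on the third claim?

Bill 1, €10973: €2134 finishes the deductible; €8839 goes to coinsurance; patient's 20% is €1767.80. Patient owes €3901.80 (running OOP €3901.80). Insurer: €10973 − €3901.80 = €7071.20.
Bill 2, €5807: 20% coinsurance on €5807 = €1161.40. Patient pays €1161.40; OOP now €5063.20. Insurer: €5807 − €1161.40 = €4645.60.
Bill 3, €415: deductible met; 20% of €415 = €83. Cost to patient: €83. OOP to date €5146.20. Plan pays €415 − €83 = €332.

€332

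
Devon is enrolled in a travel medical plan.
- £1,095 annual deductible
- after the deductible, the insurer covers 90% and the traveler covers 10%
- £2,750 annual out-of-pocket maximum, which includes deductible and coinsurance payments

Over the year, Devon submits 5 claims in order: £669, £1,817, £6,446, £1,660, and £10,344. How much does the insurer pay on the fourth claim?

#1 (£669): fully absorbed by the deductible. Traveler owes £669 (running OOP £669). Plan pays £669 − £669 = £0.
#2 (£1,817): £426 to deductible, leaving £1,391; coinsurance £1,391 × 10% = £139.10. Cost to traveler: £565.10. OOP to date £1,234.10. Insurer: £1,817 − £565.10 = £1,251.90.
#3 (£6,446): deductible already satisfied, so traveler's share is 10% × £6,446 = £644.60. Cost to traveler: £644.60. OOP to date £1,878.70. Insurer: £6,446 − £644.60 = £5,801.40.
#4 (£1,660): deductible already satisfied, so traveler's share is 10% × £1,660 = £166. Traveler pays £166; OOP now £2,044.70. Insurer: £1,660 − £166 = £1,494.

£1,494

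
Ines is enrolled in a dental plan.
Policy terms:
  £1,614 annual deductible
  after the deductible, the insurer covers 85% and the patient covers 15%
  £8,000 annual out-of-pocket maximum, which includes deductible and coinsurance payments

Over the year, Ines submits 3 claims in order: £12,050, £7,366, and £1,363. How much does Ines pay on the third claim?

Claim 1 — £12,050: £1,614 to deductible, leaving £10,436; patient's 15% is £1,565.40. Patient pays £3,179.40; OOP now £3,179.40.
Claim 2 — £7,366: 15% coinsurance on £7,366 = £1,104.90. Patient pays £1,104.90; OOP now £4,284.30.
Claim 3 — £1,363: deductible met; 15% of £1,363 = £204.45. Patient owes £204.45 (running OOP £4,488.75).

£204.45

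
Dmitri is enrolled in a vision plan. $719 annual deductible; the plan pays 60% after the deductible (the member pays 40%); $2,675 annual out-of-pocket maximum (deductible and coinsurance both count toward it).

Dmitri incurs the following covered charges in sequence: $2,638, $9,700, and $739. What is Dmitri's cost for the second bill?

#1 ($2,638): deductible takes $719, $1,919 remains; member's 40% is $767.60. Member owes $1,486.60 (running OOP $1,486.60).
#2 ($9,700): deductible met; 40% of $9,700 = $3,880. Adding that to $1,486.60 gives $5,366.60, past the $2,675 cap; member pays only $2,675 − $1,486.60 = $1,188.40.

$1,188.40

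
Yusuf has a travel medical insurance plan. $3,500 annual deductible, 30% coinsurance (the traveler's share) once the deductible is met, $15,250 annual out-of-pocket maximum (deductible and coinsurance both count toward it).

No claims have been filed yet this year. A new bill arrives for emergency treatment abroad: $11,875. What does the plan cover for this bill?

Deductible not yet touched, so the first $3,500 of the bill goes to the deductible.
The remaining $8,375 (= $11,875 − $3,500) moves to coinsurance.
30% of $8,375 = $2,512.50 falls to the traveler.
So the traveler owes $3,500 + $2,512.50 = $6,012.50 before any cap.
Total out-of-pocket so far would be $0 + $6,012.50 = $6,012.50, below the $15,250 cap — no reduction.
Insurer pays the balance: $11,875 − $6,012.50 = $5,862.50.

$5,862.50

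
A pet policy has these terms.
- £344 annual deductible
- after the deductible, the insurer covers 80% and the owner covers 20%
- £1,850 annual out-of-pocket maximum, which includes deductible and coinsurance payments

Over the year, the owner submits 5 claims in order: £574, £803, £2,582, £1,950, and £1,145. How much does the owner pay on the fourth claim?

£390

Bill 1, £574: £344 to deductible, leaving £230; 20% of £230 = £46. Owner owes £390 (running OOP £390).
Bill 2, £803: deductible met; 20% of £803 = £160.60. Owner owes £160.60 (running OOP £550.60).
Bill 3, £2,582: deductible already satisfied, so owner's share is 20% × £2,582 = £516.40. Owner owes £516.40 (running OOP £1,067).
Bill 4, £1,950: deductible already satisfied, so owner's share is 20% × £1,950 = £390. Owner owes £390 (running OOP £1,457).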